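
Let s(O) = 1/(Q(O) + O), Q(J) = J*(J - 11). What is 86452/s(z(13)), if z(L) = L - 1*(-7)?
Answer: 17290400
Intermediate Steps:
Q(J) = J*(-11 + J)
z(L) = 7 + L (z(L) = L + 7 = 7 + L)
s(O) = 1/(O + O*(-11 + O)) (s(O) = 1/(O*(-11 + O) + O) = 1/(O + O*(-11 + O)))
86452/s(z(13)) = 86452/((1/((7 + 13)*(-10 + (7 + 13))))) = 86452/((1/(20*(-10 + 20)))) = 86452/(((1/20)/10)) = 86452/(((1/20)*(1/10))) = 86452/(1/200) = 86452*200 = 17290400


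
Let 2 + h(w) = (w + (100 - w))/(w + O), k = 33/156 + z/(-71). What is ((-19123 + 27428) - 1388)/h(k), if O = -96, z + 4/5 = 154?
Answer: -12506537779/5462174 ≈ -2289.7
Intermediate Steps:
z = 766/5 (z = -⅘ + 154 = 766/5 ≈ 153.20)
k = -35927/18460 (k = 33/156 + (766/5)/(-71) = 33*(1/156) + (766/5)*(-1/71) = 11/52 - 766/355 = -35927/18460 ≈ -1.9462)
h(w) = -2 + 100/(-96 + w) (h(w) = -2 + (w + (100 - w))/(w - 96) = -2 + 100/(-96 + w))
((-19123 + 27428) - 1388)/h(k) = ((-19123 + 27428) - 1388)/((2*(146 - 1*(-35927/18460))/(-96 - 35927/18460))) = (8305 - 1388)/((2*(146 + 35927/18460)/(-1808087/18460))) = 6917/((2*(-18460/1808087)*(2731087/18460))) = 6917/(-5462174/1808087) = 6917*(-1808087/5462174) = -12506537779/5462174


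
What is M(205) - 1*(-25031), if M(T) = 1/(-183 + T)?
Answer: 550683/22 ≈ 25031.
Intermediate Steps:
M(205) - 1*(-25031) = 1/(-183 + 205) - 1*(-25031) = 1/22 + 25031 = 550683/22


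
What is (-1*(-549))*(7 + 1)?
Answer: 4392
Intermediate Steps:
(-1*(-549))*(7 + 1) = 549*8 = 4392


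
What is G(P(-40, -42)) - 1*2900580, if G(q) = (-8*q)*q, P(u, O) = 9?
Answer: -2901228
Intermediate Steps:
G(q) = -8*q**2
G(P(-40, -42)) - 1*2900580 = -8*9**2 - 1*2900580 = -8*81 - 2900580 = -648 - 2900580 = -2901228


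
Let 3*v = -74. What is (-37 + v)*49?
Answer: -9065/3 ≈ -3021.7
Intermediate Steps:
v = -74/3 (v = (1/3)*(-74) = -74/3 ≈ -24.667)
(-37 + v)*49 = (-37 - 74/3)*49 = -185/3*49 = -9065/3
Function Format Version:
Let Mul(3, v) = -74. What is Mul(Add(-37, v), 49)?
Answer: Rational(-9065, 3) ≈ -3021.7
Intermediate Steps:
v = Rational(-74, 3) (v = Mul(Rational(1, 3), -74) = Rational(-74, 3) ≈ -24.667)
Mul(Add(-37, v), 49) = Mul(Add(-37, Rational(-74, 3)), 49) = Mul(Rational(-185, 3), 49) = Rational(-9065, 3)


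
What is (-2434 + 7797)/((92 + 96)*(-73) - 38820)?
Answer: -5363/52544 ≈ -0.10207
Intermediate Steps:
(-2434 + 7797)/((92 + 96)*(-73) - 38820) = 5363/(188*(-73) - 38820) = 5363/(-13724 - 38820) = 5363/(-52544) = 5363*(-1/52544) = -5363/52544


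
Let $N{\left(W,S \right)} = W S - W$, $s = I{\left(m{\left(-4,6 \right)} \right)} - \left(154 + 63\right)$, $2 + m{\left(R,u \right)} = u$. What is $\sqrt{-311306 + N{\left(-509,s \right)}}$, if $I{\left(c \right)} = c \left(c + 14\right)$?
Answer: $184 i \sqrt{7} \approx 486.82 i$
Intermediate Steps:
$m{\left(R,u \right)} = -2 + u$
$I{\left(c \right)} = c \left(14 + c\right)$
$s = -145$ ($s = \left(-2 + 6\right) \left(14 + \left(-2 + 6\right)\right) - \left(154 + 63\right) = 4 \left(14 + 4\right) - 217 = 4 \cdot 18 - 217 = 72 - 217 = -145$)
$N{\left(W,S \right)} = - W + S W$ ($N{\left(W,S \right)} = S W - W = - W + S W$)
$\sqrt{-311306 + N{\left(-509,s \right)}} = \sqrt{-311306 - 509 \left(-1 - 145\right)} = \sqrt{-311306 - -74314} = \sqrt{-311306 + 74314} = \sqrt{-236992} = 184 i \sqrt{7}$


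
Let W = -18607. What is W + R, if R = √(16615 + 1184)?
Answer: -18607 + √17799 ≈ -18474.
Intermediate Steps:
R = √17799 ≈ 133.41
W + R = -18607 + √17799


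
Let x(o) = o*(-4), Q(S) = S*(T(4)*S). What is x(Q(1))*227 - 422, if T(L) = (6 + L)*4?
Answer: -36742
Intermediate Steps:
T(L) = 24 + 4*L
Q(S) = 40*S² (Q(S) = S*((24 + 4*4)*S) = S*((24 + 16)*S) = S*(40*S) = 40*S²)
x(o) = -4*o
x(Q(1))*227 - 422 = -160*1²*227 - 422 = -160*227 - 422 = -36320 - 422 = -36742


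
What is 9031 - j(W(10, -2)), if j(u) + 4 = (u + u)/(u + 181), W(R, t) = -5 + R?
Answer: 840250/93 ≈ 9034.9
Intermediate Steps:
j(u) = -4 + 2*u/(181 + u) (j(u) = -4 + (u + u)/(u + 181) = -4 + (2*u)/(181 + u) = -4 + 2*u/(181 + u))
9031 - j(W(10, -2)) = 9031 - 2*(-362 - (-5 + 10))/(181 + (-5 + 10)) = 9031 - 2*(-362 - 1*5)/(181 + 5) = 9031 - 2*(-362 - 5)/186 = 9031 - 2*(-367)/186 = 9031 - 1*(-367/93) = 9031 + 367/93 = 840250/93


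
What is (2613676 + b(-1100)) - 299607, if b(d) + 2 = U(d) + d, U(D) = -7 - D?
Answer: 2314060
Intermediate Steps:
b(d) = -9 (b(d) = -2 + ((-7 - d) + d) = -2 - 7 = -9)
(2613676 + b(-1100)) - 299607 = (2613676 - 9) - 299607 = 2613667 - 299607 = 2314060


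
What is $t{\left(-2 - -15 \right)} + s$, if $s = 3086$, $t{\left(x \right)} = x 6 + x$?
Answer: $3177$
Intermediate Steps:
$t{\left(x \right)} = 7 x$ ($t{\left(x \right)} = 6 x + x = 7 x$)
$t{\left(-2 - -15 \right)} + s = 7 \left(-2 - -15\right) + 3086 = 7 \left(-2 + 15\right) + 3086 = 7 \cdot 13 + 3086 = 91 + 3086 = 3177$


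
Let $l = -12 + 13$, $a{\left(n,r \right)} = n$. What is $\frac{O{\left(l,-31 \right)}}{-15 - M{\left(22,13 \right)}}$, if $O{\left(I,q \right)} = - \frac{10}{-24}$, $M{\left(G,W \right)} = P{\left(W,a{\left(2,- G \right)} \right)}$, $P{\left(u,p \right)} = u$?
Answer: $- \frac{5}{336} \approx -0.014881$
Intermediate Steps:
$M{\left(G,W \right)} = W$
$l = 1$
$O{\left(I,q \right)} = \frac{5}{12}$ ($O{\left(I,q \right)} = \left(-10\right) \left(- \frac{1}{24}\right) = \frac{5}{12}$)
$\frac{O{\left(l,-31 \right)}}{-15 - M{\left(22,13 \right)}} = \frac{5}{12 \left(-15 - 13\right)} = \frac{5}{12 \left(-28\right)} = \frac{5}{12} \left(- \frac{1}{28}\right) = - \frac{5}{336}$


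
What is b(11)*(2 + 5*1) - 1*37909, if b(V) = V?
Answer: -37832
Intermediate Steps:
b(11)*(2 + 5*1) - 1*37909 = 11*(2 + 5*1) - 1*37909 = 11*(2 + 5) - 37909 = 11*7 - 37909 = 77 - 37909 = -37832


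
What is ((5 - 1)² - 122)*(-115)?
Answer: 12190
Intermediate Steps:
((5 - 1)² - 122)*(-115) = (4² - 122)*(-115) = (16 - 122)*(-115) = -106*(-115) = 12190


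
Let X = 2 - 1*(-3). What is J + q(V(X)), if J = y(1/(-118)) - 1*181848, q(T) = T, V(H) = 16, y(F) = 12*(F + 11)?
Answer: -10720306/59 ≈ -1.8170e+5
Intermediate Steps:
X = 5 (X = 2 + 3 = 5)
y(F) = 132 + 12*F (y(F) = 12*(11 + F) = 132 + 12*F)
J = -10721250/59 (J = (132 + 12/(-118)) - 1*181848 = (132 + 12*(-1/118)) - 181848 = (132 - 6/59) - 181848 = 7782/59 - 181848 = -10721250/59 ≈ -1.8172e+5)
J + q(V(X)) = -10721250/59 + 16 = -10720306/59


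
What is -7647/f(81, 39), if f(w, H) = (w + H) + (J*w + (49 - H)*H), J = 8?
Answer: -2549/386 ≈ -6.6036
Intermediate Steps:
f(w, H) = H + 9*w + H*(49 - H) (f(w, H) = (w + H) + (8*w + (49 - H)*H) = (H + w) + (8*w + H*(49 - H)) = H + 9*w + H*(49 - H))
-7647/f(81, 39) = -7647/(-1*39² + 9*81 + 50*39) = -7647/(-1*1521 + 729 + 1950) = -7647/(-1521 + 729 + 1950) = -7647/1158 = -7647*1/1158 = -2549/386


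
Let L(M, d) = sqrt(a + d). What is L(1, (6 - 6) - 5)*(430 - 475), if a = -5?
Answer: -45*I*sqrt(10) ≈ -142.3*I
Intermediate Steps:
L(M, d) = sqrt(-5 + d)
L(1, (6 - 6) - 5)*(430 - 475) = sqrt(-5 + ((6 - 6) - 5))*(430 - 475) = sqrt(-5 + (0 - 5))*(-45) = sqrt(-5 - 5)*(-45) = sqrt(-10)*(-45) = (I*sqrt(10))*(-45) = -45*I*sqrt(10)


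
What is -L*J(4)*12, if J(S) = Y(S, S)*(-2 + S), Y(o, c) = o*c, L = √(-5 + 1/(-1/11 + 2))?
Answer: -128*I*√1974/7 ≈ -812.43*I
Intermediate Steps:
L = I*√1974/21 (L = √(-5 + 1/(-1*1/11 + 2)) = √(-5 + 1/(-1/11 + 2)) = √(-5 + 1/(21/11)) = √(-5 + 11/21) = √(-94/21) = I*√1974/21 ≈ 2.1157*I)
Y(o, c) = c*o
J(S) = S²*(-2 + S) (J(S) = (S*S)*(-2 + S) = S²*(-2 + S))
-L*J(4)*12 = -(I*√1974/21)*(4²*(-2 + 4))*12 = -(I*√1974/21)*(16*2)*12 = -(I*√1974/21)*32*12 = -32*I*√1974/21*12 = -128*I*√1974/7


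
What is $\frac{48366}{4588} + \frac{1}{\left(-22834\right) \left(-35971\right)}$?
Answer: $\frac{4965748187564}{471051000329} \approx 10.542$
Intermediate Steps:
$\frac{48366}{4588} + \frac{1}{\left(-22834\right) \left(-35971\right)} = 48366 \cdot \frac{1}{4588} - - \frac{1}{821361814} = \frac{24183}{2294} + \frac{1}{821361814} = \frac{4965748187564}{471051000329}$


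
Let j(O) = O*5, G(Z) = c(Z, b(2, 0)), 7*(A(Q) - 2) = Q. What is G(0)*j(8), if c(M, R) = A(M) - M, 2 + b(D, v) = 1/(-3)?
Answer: 80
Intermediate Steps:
A(Q) = 2 + Q/7
b(D, v) = -7/3 (b(D, v) = -2 + 1/(-3) = -2 - ⅓ = -7/3)
c(M, R) = 2 - 6*M/7 (c(M, R) = (2 + M/7) - M = 2 - 6*M/7)
G(Z) = 2 - 6*Z/7
j(O) = 5*O
G(0)*j(8) = (2 - 6/7*0)*(5*8) = (2 + 0)*40 = 2*40 = 80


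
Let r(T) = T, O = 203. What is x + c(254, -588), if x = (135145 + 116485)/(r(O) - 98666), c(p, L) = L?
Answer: -58147874/98463 ≈ -590.56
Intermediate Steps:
x = -251630/98463 (x = (135145 + 116485)/(203 - 98666) = 251630/(-98463) = 251630*(-1/98463) = -251630/98463 ≈ -2.5556)
x + c(254, -588) = -251630/98463 - 588 = -58147874/98463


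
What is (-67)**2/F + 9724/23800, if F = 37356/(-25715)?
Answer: -20198390171/6537300 ≈ -3089.7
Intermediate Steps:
F = -37356/25715 (F = 37356*(-1/25715) = -37356/25715 ≈ -1.4527)
(-67)**2/F + 9724/23800 = (-67)**2/(-37356/25715) + 9724/23800 = 4489*(-25715/37356) + 9724*(1/23800) = -115434635/37356 + 143/350 = -20198390171/6537300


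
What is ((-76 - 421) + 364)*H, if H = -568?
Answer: 75544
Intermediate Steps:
((-76 - 421) + 364)*H = ((-76 - 421) + 364)*(-568) = (-497 + 364)*(-568) = -133*(-568) = 75544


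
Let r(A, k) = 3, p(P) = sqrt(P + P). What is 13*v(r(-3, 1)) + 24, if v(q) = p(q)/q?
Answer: 24 + 13*sqrt(6)/3 ≈ 34.614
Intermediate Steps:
p(P) = sqrt(2)*sqrt(P) (p(P) = sqrt(2*P) = sqrt(2)*sqrt(P))
v(q) = sqrt(2)/sqrt(q) (v(q) = (sqrt(2)*sqrt(q))/q = sqrt(2)/sqrt(q))
13*v(r(-3, 1)) + 24 = 13*(sqrt(2)/sqrt(3)) + 24 = 13*(sqrt(2)*(sqrt(3)/3)) + 24 = 13*(sqrt(6)/3) + 24 = 13*sqrt(6)/3 + 24 = 24 + 13*sqrt(6)/3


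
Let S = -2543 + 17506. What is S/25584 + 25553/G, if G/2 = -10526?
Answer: -6514363/10357584 ≈ -0.62895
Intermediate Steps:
G = -21052 (G = 2*(-10526) = -21052)
S = 14963
S/25584 + 25553/G = 14963/25584 + 25553/(-21052) = 14963*(1/25584) + 25553*(-1/21052) = 1151/1968 - 25553/21052 = -6514363/10357584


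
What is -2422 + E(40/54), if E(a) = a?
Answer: -65374/27 ≈ -2421.3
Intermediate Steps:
-2422 + E(40/54) = -2422 + 40/54 = -2422 + 40*(1/54) = -2422 + 20/27 = -65374/27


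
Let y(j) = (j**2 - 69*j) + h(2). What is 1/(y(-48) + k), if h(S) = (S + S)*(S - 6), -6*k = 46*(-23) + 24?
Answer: 3/17317 ≈ 0.00017324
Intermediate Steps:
k = 517/3 (k = -(46*(-23) + 24)/6 = -(-1058 + 24)/6 = -1/6*(-1034) = 517/3 ≈ 172.33)
h(S) = 2*S*(-6 + S) (h(S) = (2*S)*(-6 + S) = 2*S*(-6 + S))
y(j) = -16 + j**2 - 69*j (y(j) = (j**2 - 69*j) + 2*2*(-6 + 2) = (j**2 - 69*j) + 2*2*(-4) = (j**2 - 69*j) - 16 = -16 + j**2 - 69*j)
1/(y(-48) + k) = 1/((-16 + (-48)**2 - 69*(-48)) + 517/3) = 1/((-16 + 2304 + 3312) + 517/3) = 1/(5600 + 517/3) = 1/(17317/3) = 3/17317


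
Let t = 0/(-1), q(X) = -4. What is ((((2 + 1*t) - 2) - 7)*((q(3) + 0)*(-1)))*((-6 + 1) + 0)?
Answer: 140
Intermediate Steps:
t = 0 (t = 0*(-1) = 0)
((((2 + 1*t) - 2) - 7)*((q(3) + 0)*(-1)))*((-6 + 1) + 0) = ((((2 + 1*0) - 2) - 7)*((-4 + 0)*(-1)))*((-6 + 1) + 0) = ((((2 + 0) - 2) - 7)*(-4*(-1)))*(-5 + 0) = (((2 - 2) - 7)*4)*(-5) = ((0 - 7)*4)*(-5) = -7*4*(-5) = -28*(-5) = 140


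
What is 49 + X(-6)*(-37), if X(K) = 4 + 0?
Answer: -99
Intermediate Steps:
X(K) = 4
49 + X(-6)*(-37) = 49 + 4*(-37) = 49 - 148 = -99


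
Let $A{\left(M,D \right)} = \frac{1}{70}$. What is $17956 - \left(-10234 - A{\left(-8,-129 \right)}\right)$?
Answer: $\frac{1973301}{70} \approx 28190.0$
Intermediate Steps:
$A{\left(M,D \right)} = \frac{1}{70}$
$17956 - \left(-10234 - A{\left(-8,-129 \right)}\right) = 17956 - \left(-10234 - \frac{1}{70}\right) = 17956 - - \frac{716381}{70} = 17956 + \frac{716381}{70} = \frac{1973301}{70}$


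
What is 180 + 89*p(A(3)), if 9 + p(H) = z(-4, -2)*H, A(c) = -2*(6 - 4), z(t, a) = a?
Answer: 91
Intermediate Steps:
A(c) = -4 (A(c) = -2*2 = -4)
p(H) = -9 - 2*H
180 + 89*p(A(3)) = 180 + 89*(-9 - 2*(-4)) = 180 + 89*(-9 + 8) = 180 + 89*(-1) = 180 - 89 = 91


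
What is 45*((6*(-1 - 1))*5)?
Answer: -2700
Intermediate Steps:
45*((6*(-1 - 1))*5) = 45*((6*(-2))*5) = 45*(-12*5) = 45*(-60) = -2700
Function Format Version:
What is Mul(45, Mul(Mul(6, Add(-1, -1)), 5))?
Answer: -2700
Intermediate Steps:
Mul(45, Mul(Mul(6, Add(-1, -1)), 5)) = Mul(45, Mul(Mul(6, -2), 5)) = Mul(45, Mul(-12, 5)) = Mul(45, -60) = -2700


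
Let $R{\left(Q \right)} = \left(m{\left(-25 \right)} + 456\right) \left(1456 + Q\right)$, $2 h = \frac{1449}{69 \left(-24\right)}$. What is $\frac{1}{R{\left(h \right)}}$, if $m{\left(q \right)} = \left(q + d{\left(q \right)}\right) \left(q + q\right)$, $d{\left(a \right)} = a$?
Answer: $\frac{4}{17210571} \approx 2.3242 \cdot 10^{-7}$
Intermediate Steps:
$m{\left(q \right)} = 4 q^{2}$ ($m{\left(q \right)} = \left(q + q\right) \left(q + q\right) = 2 q 2 q = 4 q^{2}$)
$h = - \frac{7}{16}$ ($h = \frac{1449 \frac{1}{69 \left(-24\right)}}{2} = \frac{1449 \frac{1}{-1656}}{2} = \frac{1449 \left(- \frac{1}{1656}\right)}{2} = \frac{1}{2} \left(- \frac{7}{8}\right) = - \frac{7}{16} \approx -0.4375$)
$R{\left(Q \right)} = 4303936 + 2956 Q$ ($R{\left(Q \right)} = \left(4 \left(-25\right)^{2} + 456\right) \left(1456 + Q\right) = \left(4 \cdot 625 + 456\right) \left(1456 + Q\right) = \left(2500 + 456\right) \left(1456 + Q\right) = 2956 \left(1456 + Q\right) = 4303936 + 2956 Q$)
$\frac{1}{R{\left(h \right)}} = \frac{1}{4303936 + 2956 \left(- \frac{7}{16}\right)} = \frac{1}{4303936 - \frac{5173}{4}} = \frac{1}{\frac{17210571}{4}} = \frac{4}{17210571}$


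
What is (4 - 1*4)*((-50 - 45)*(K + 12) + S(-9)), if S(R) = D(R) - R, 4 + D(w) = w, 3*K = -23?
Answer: 0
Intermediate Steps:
K = -23/3 (K = (⅓)*(-23) = -23/3 ≈ -7.6667)
D(w) = -4 + w
S(R) = -4 (S(R) = (-4 + R) - R = -4)
(4 - 1*4)*((-50 - 45)*(K + 12) + S(-9)) = (4 - 1*4)*((-50 - 45)*(-23/3 + 12) - 4) = (4 - 4)*(-95*13/3 - 4) = 0*(-1235/3 - 4) = 0*(-1247/3) = 0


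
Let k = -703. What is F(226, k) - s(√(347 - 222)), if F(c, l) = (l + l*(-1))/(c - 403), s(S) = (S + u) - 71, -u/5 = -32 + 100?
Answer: 411 - 5*√5 ≈ 399.82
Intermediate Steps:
u = -340 (u = -5*(-32 + 100) = -5*68 = -340)
s(S) = -411 + S (s(S) = (S - 340) - 71 = (-340 + S) - 71 = -411 + S)
F(c, l) = 0 (F(c, l) = (l - l)/(-403 + c) = 0/(-403 + c) = 0)
F(226, k) - s(√(347 - 222)) = 0 - (-411 + √(347 - 222)) = 0 - (-411 + √125) = 0 - (-411 + 5*√5) = 0 + (411 - 5*√5) = 411 - 5*√5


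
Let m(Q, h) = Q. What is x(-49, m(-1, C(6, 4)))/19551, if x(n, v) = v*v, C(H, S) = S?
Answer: 1/19551 ≈ 5.1148e-5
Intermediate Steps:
x(n, v) = v²
x(-49, m(-1, C(6, 4)))/19551 = (-1)²/19551 = 1*(1/19551) = 1/19551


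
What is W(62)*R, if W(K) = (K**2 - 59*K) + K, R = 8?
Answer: 1984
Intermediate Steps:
W(K) = K**2 - 58*K
W(62)*R = (62*(-58 + 62))*8 = (62*4)*8 = 248*8 = 1984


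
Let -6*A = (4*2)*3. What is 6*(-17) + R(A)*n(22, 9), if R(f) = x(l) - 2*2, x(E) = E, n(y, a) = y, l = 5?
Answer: -80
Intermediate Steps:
A = -4 (A = -4*2*3/6 = -4*3/3 = -1/6*24 = -4)
R(f) = 1 (R(f) = 5 - 2*2 = 5 - 4 = 1)
6*(-17) + R(A)*n(22, 9) = 6*(-17) + 1*22 = -102 + 22 = -80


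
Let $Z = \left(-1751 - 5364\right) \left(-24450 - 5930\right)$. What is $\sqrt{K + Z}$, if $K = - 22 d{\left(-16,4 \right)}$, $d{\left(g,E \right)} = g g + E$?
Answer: $2 \sqrt{54036995} \approx 14702.0$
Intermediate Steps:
$d{\left(g,E \right)} = E + g^{2}$ ($d{\left(g,E \right)} = g^{2} + E = E + g^{2}$)
$Z = 216153700$ ($Z = \left(-7115\right) \left(-30380\right) = 216153700$)
$K = -5720$ ($K = - 22 \left(4 + \left(-16\right)^{2}\right) = - 22 \left(4 + 256\right) = \left(-22\right) 260 = -5720$)
$\sqrt{K + Z} = \sqrt{-5720 + 216153700} = \sqrt{216147980} = 2 \sqrt{54036995}$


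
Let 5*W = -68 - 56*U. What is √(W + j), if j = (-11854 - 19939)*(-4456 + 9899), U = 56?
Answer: I*√4326248495/5 ≈ 13155.0*I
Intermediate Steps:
j = -173049299 (j = -31793*5443 = -173049299)
W = -3204/5 (W = (-68 - 56*56)/5 = (-68 - 3136)/5 = (⅕)*(-3204) = -3204/5 ≈ -640.80)
√(W + j) = √(-3204/5 - 173049299) = √(-865249699/5) = I*√4326248495/5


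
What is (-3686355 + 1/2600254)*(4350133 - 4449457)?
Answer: 476033081453500878/1300127 ≈ 3.6614e+11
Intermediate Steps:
(-3686355 + 1/2600254)*(4350133 - 4449457) = (-3686355 + 1/2600254)*(-99324) = -9585459334169/2600254*(-99324) = 476033081453500878/1300127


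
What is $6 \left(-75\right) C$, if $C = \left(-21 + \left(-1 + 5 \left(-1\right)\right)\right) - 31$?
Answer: $26100$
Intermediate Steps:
$C = -58$ ($C = \left(-21 - 6\right) - 31 = -27 - 31 = -58$)
$6 \left(-75\right) C = 6 \left(-75\right) \left(-58\right) = \left(-450\right) \left(-58\right) = 26100$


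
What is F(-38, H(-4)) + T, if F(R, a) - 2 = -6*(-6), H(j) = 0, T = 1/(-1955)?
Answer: 74289/1955 ≈ 38.000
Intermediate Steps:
T = -1/1955 ≈ -0.00051151
F(R, a) = 38 (F(R, a) = 2 - 6*(-6) = 2 + 36 = 38)
F(-38, H(-4)) + T = 38 - 1/1955 = 74289/1955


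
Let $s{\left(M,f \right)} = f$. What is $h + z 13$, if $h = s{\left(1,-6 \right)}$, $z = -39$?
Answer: $-513$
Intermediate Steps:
$h = -6$
$h + z 13 = -6 - 507 = -513$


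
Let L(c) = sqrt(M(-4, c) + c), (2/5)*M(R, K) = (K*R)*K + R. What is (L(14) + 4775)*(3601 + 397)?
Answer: 19090450 + 7996*I*sqrt(489) ≈ 1.909e+7 + 1.7682e+5*I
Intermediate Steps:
M(R, K) = 5*R/2 + 5*R*K**2/2 (M(R, K) = 5*((K*R)*K + R)/2 = 5*(R*K**2 + R)/2 = 5*(R + R*K**2)/2 = 5*R/2 + 5*R*K**2/2)
L(c) = sqrt(-10 + c - 10*c**2) (L(c) = sqrt((5/2)*(-4)*(1 + c**2) + c) = sqrt((-10 - 10*c**2) + c) = sqrt(-10 + c - 10*c**2))
(L(14) + 4775)*(3601 + 397) = (sqrt(-10 + 14 - 10*14**2) + 4775)*(3601 + 397) = (sqrt(-10 + 14 - 10*196) + 4775)*3998 = (sqrt(-10 + 14 - 1960) + 4775)*3998 = (sqrt(-1956) + 4775)*3998 = (2*I*sqrt(489) + 4775)*3998 = (4775 + 2*I*sqrt(489))*3998 = 19090450 + 7996*I*sqrt(489)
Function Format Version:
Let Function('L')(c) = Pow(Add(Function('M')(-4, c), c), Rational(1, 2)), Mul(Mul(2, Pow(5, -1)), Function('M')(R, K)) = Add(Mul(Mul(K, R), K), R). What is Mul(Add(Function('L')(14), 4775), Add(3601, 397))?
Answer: Add(19090450, Mul(7996, I, Pow(489, Rational(1, 2)))) ≈ Add(1.9090e+7, Mul(1.7682e+5, I))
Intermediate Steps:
Function('M')(R, K) = Add(Mul(Rational(5, 2), R), Mul(Rational(5, 2), R, Pow(K, 2))) (Function('M')(R, K) = Mul(Rational(5, 2), Add(Mul(Mul(K, R), K), R)) = Mul(Rational(5, 2), Add(Mul(R, Pow(K, 2)), R)) = Mul(Rational(5, 2), Add(R, Mul(R, Pow(K, 2)))) = Add(Mul(Rational(5, 2), R), Mul(Rational(5, 2), R, Pow(K, 2))))
Function('L')(c) = Pow(Add(-10, c, Mul(-10, Pow(c, 2))), Rational(1, 2)) (Function('L')(c) = Pow(Add(Mul(Rational(5, 2), -4, Add(1, Pow(c, 2))), c), Rational(1, 2)) = Pow(Add(Add(-10, Mul(-10, Pow(c, 2))), c), Rational(1, 2)) = Pow(Add(-10, c, Mul(-10, Pow(c, 2))), Rational(1, 2)))
Mul(Add(Function('L')(14), 4775), Add(3601, 397)) = Mul(Add(Pow(Add(-10, 14, Mul(-10, Pow(14, 2))), Rational(1, 2)), 4775), Add(3601, 397)) = Mul(Add(Pow(Add(-10, 14, Mul(-10, 196)), Rational(1, 2)), 4775), 3998) = Mul(Add(Pow(Add(-10, 14, -1960), Rational(1, 2)), 4775), 3998) = Mul(Add(Pow(-1956, Rational(1, 2)), 4775), 3998) = Mul(Add(Mul(2, I, Pow(489, Rational(1, 2))), 4775), 3998) = Mul(Add(4775, Mul(2, I, Pow(489, Rational(1, 2)))), 3998) = Add(19090450, Mul(7996, I, Pow(489, Rational(1, 2))))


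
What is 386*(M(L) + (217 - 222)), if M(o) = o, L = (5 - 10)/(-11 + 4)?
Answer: -11580/7 ≈ -1654.3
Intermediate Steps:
L = 5/7 (L = -5/(-7) = -5*(-⅐) = 5/7 ≈ 0.71429)
386*(M(L) + (217 - 222)) = 386*(5/7 + (217 - 222)) = 386*(5/7 - 5) = 386*(-30/7) = -11580/7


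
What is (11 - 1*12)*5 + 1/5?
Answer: -24/5 ≈ -4.8000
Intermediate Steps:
(11 - 1*12)*5 + 1/5 = (11 - 12)*5 + ⅕ = -1*5 + ⅕ = -5 + ⅕ = -24/5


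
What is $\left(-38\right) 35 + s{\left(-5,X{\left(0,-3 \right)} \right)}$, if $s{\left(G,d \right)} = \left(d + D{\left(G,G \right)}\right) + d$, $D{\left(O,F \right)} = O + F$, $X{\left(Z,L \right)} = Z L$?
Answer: $-1340$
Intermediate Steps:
$X{\left(Z,L \right)} = L Z$
$D{\left(O,F \right)} = F + O$
$s{\left(G,d \right)} = 2 G + 2 d$ ($s{\left(G,d \right)} = \left(d + \left(G + G\right)\right) + d = \left(d + 2 G\right) + d = 2 G + 2 d$)
$\left(-38\right) 35 + s{\left(-5,X{\left(0,-3 \right)} \right)} = \left(-38\right) 35 + \left(2 \left(-5\right) + 2 \left(\left(-3\right) 0\right)\right) = -1330 + \left(-10 + 2 \cdot 0\right) = -1330 + \left(-10 + 0\right) = -1330 - 10 = -1340$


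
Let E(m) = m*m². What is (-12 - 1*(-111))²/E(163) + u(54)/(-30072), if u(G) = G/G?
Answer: 290404925/130234223784 ≈ 0.0022299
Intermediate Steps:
u(G) = 1
E(m) = m³
(-12 - 1*(-111))²/E(163) + u(54)/(-30072) = (-12 - 1*(-111))²/(163³) + 1/(-30072) = (-12 + 111)²/4330747 + 1*(-1/30072) = 99²*(1/4330747) - 1/30072 = 9801*(1/4330747) - 1/30072 = 9801/4330747 - 1/30072 = 290404925/130234223784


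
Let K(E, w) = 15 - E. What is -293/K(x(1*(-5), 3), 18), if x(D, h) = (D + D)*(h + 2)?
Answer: -293/65 ≈ -4.5077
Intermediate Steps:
x(D, h) = 2*D*(2 + h) (x(D, h) = (2*D)*(2 + h) = 2*D*(2 + h))
-293/K(x(1*(-5), 3), 18) = -293/(15 - 2*1*(-5)*(2 + 3)) = -293/(15 - 2*(-5)*5) = -293/(15 - 1*(-50)) = -293/(15 + 50) = -293/65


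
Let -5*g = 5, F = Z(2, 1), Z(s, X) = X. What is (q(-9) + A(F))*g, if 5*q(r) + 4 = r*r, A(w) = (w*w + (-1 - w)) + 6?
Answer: -102/5 ≈ -20.400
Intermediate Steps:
F = 1
g = -1 (g = -⅕*5 = -1)
A(w) = 5 + w² - w (A(w) = (w² + (-1 - w)) + 6 = (-1 + w² - w) + 6 = 5 + w² - w)
q(r) = -⅘ + r²/5 (q(r) = -⅘ + (r*r)/5 = -⅘ + r²/5)
(q(-9) + A(F))*g = ((-⅘ + (⅕)*(-9)²) + (5 + 1² - 1*1))*(-1) = ((-⅘ + (⅕)*81) + (5 + 1 - 1))*(-1) = ((-⅘ + 81/5) + 5)*(-1) = (77/5 + 5)*(-1) = (102/5)*(-1) = -102/5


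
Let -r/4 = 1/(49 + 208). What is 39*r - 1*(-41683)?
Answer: 10712375/257 ≈ 41682.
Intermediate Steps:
r = -4/257 (r = -4/(49 + 208) = -4/257 ≈ -0.015564)
39*r - 1*(-41683) = 39*(-4/257) - 1*(-41683) = -156/257 + 41683 = 10712375/257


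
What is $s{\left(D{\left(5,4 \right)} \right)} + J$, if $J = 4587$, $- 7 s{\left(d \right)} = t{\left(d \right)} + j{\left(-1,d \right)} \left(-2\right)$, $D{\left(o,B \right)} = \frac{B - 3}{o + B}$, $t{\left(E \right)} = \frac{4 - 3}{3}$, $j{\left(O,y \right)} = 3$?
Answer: $\frac{96344}{21} \approx 4587.8$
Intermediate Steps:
$t{\left(E \right)} = \frac{1}{3}$ ($t{\left(E \right)} = \left(4 - 3\right) \frac{1}{3} = 1 \cdot \frac{1}{3} = \frac{1}{3}$)
$D{\left(o,B \right)} = \frac{-3 + B}{B + o}$
$s{\left(d \right)} = \frac{17}{21}$ ($s{\left(d \right)} = - \frac{\frac{1}{3} + 3 \left(-2\right)}{7} = - \frac{\frac{1}{3} - 6}{7} = \left(- \frac{1}{7}\right) \left(- \frac{17}{3}\right) = \frac{17}{21}$)
$s{\left(D{\left(5,4 \right)} \right)} + J = \frac{17}{21} + 4587 = \frac{96344}{21}$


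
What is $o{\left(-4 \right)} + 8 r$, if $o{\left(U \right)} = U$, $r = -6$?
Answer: $-52$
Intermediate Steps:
$o{\left(-4 \right)} + 8 r = -4 + 8 \left(-6\right) = -4 - 48 = -52$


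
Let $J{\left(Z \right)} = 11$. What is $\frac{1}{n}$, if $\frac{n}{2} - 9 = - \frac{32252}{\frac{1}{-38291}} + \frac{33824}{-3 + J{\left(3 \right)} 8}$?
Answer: $\frac{85}{209943495618} \approx 4.0487 \cdot 10^{-10}$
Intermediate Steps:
$n = \frac{209943495618}{85}$ ($n = 18 + 2 \left(- \frac{32252}{\frac{1}{-38291}} + \frac{33824}{-3 + 11 \cdot 8}\right) = 18 + 2 \left(- \frac{32252}{- \frac{1}{38291}} + \frac{33824}{-3 + 88}\right) = 18 + 2 \left(\left(-32252\right) \left(-38291\right) + \frac{33824}{85}\right) = 18 + 2 \left(1234961332 + 33824 \cdot \frac{1}{85}\right) = 18 + 2 \left(1234961332 + \frac{33824}{85}\right) = 18 + 2 \cdot \frac{104971747044}{85} = 18 + \frac{209943494088}{85} = \frac{209943495618}{85} \approx 2.4699 \cdot 10^{9}$)
$\frac{1}{n} = \frac{1}{\frac{209943495618}{85}} = \frac{85}{209943495618}$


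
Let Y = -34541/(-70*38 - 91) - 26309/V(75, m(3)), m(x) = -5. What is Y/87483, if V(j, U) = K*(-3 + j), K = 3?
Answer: -21638401/17327932776 ≈ -0.0012488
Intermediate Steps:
V(j, U) = -9 + 3*j (V(j, U) = 3*(-3 + j) = -9 + 3*j)
Y = -21638401/198072 (Y = -34541/(-70*38 - 91) - 26309/(-9 + 3*75) = -34541/(-2660 - 91) - 26309/(-9 + 225) = -34541/(-2751) - 26309/216 = -34541*(-1/2751) - 26309*1/216 = 34541/2751 - 26309/216 = -21638401/198072 ≈ -109.25)
Y/87483 = -21638401/198072/87483 = -21638401/198072*1/87483 = -21638401/17327932776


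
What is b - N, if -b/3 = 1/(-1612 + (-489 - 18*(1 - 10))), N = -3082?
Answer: 5976001/1939 ≈ 3082.0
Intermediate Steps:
b = 3/1939 (b = -3/(-1612 + (-489 - 18*(1 - 10))) = -3/(-1612 + (-489 - 18*(-9))) = -3/(-1612 + (-489 - 1*(-162))) = -3/(-1612 + (-489 + 162)) = -3/(-1612 - 327) = -3/(-1939) = -3*(-1/1939) = 3/1939 ≈ 0.0015472)
b - N = 3/1939 - 1*(-3082) = 3/1939 + 3082 = 5976001/1939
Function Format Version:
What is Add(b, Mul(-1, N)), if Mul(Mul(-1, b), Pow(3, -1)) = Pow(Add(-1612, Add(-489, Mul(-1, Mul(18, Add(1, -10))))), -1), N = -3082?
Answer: Rational(5976001, 1939) ≈ 3082.0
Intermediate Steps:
b = Rational(3, 1939) (b = Mul(-3, Pow(Add(-1612, Add(-489, Mul(-1, Mul(18, Add(1, -10))))), -1)) = Mul(-3, Pow(Add(-1612, Add(-489, Mul(-1, Mul(18, -9)))), -1)) = Mul(-3, Pow(Add(-1612, Add(-489, Mul(-1, -162))), -1)) = Mul(-3, Pow(Add(-1612, Add(-489, 162)), -1)) = Mul(-3, Pow(Add(-1612, -327), -1)) = Mul(-3, Pow(-1939, -1)) = Mul(-3, Rational(-1, 1939)) = Rational(3, 1939) ≈ 0.0015472)
Add(b, Mul(-1, N)) = Add(Rational(3, 1939), Mul(-1, -3082)) = Add(Rational(3, 1939), 3082) = Rational(5976001, 1939)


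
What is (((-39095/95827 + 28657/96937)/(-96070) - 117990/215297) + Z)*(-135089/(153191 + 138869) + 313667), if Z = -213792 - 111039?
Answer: -219901585562046596973478278320785953/2158251091103755702785100 ≈ -1.0189e+11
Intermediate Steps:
Z = -324831
(((-39095/95827 + 28657/96937)/(-96070) - 117990/215297) + Z)*(-135089/(153191 + 138869) + 313667) = (((-39095/95827 + 28657/96937)/(-96070) - 117990/215297) - 324831)*(-135089/(153191 + 138869) + 313667) = (((-39095*1/95827 + 28657*(1/96937))*(-1/96070) - 117990*1/215297) - 324831)*(-135089/292060 + 313667) = (((-39095/95827 + 28657/96937)*(-1/96070) - 117990/215297) - 324831)*(-135089*1/292060 + 313667) = ((-1043637676/9289181899*(-1/96070) - 117990/215297) - 324831)*(-135089/292060 + 313667) = ((521818838/446205852518465 - 117990/215297) - 324831)*(91609448931/292060) = (-52647716192623320464/96066781429667959105 - 324831)*(91609448931/292060) = -31205521326296665447356719/96066781429667959105*91609448931/292060 = -219901585562046596973478278320785953/2158251091103755702785100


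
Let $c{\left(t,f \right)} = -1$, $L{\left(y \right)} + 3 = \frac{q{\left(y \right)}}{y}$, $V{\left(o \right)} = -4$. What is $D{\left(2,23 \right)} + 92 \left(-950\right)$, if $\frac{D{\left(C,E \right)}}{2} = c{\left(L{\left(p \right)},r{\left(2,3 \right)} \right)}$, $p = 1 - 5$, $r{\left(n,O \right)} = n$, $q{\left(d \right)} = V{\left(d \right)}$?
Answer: $-87402$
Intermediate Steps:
$q{\left(d \right)} = -4$
$p = -4$ ($p = 1 - 5 = -4$)
$L{\left(y \right)} = -3 - \frac{4}{y}$
$D{\left(C,E \right)} = -2$ ($D{\left(C,E \right)} = 2 \left(-1\right) = -2$)
$D{\left(2,23 \right)} + 92 \left(-950\right) = -2 + 92 \left(-950\right) = -2 - 87400 = -87402$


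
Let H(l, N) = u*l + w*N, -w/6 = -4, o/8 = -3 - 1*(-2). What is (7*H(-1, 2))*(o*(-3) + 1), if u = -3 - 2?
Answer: 9275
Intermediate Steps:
o = -8 (o = 8*(-3 - 1*(-2)) = 8*(-3 + 2) = 8*(-1) = -8)
w = 24 (w = -6*(-4) = 24)
u = -5
H(l, N) = -5*l + 24*N
(7*H(-1, 2))*(o*(-3) + 1) = (7*(-5*(-1) + 24*2))*(-8*(-3) + 1) = (7*(5 + 48))*(24 + 1) = (7*53)*25 = 371*25 = 9275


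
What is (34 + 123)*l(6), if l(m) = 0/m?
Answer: 0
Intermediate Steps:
l(m) = 0
(34 + 123)*l(6) = (34 + 123)*0 = 157*0 = 0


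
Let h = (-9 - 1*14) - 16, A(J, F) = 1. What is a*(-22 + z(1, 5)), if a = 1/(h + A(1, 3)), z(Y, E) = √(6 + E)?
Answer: 11/19 - √11/38 ≈ 0.49167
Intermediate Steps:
h = -39 (h = (-9 - 14) - 16 = -23 - 16 = -39)
a = -1/38 (a = 1/(-39 + 1) = 1/(-38) = -1/38 ≈ -0.026316)
a*(-22 + z(1, 5)) = -(-22 + √(6 + 5))/38 = -(-22 + √11)/38 = 11/19 - √11/38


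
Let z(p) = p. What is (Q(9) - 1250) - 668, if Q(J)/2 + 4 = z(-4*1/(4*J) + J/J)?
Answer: -17318/9 ≈ -1924.2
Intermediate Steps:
Q(J) = -6 - 2/J (Q(J) = -8 + 2*(-4*1/(4*J) + J/J) = -8 + 2*(-4*1/(4*J) + 1) = -8 + 2*(-1/J + 1) = -8 + 2*(1 - 1/J) = -8 + (2 - 2/J) = -6 - 2/J)
(Q(9) - 1250) - 668 = ((-6 - 2/9) - 1250) - 668 = (-56/9 - 1250) - 668 = -11306/9 - 668 = -17318/9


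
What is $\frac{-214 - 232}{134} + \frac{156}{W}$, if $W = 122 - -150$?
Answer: $- \frac{12551}{4556} \approx -2.7548$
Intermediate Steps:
$W = 272$ ($W = 122 + 150 = 272$)
$\frac{-214 - 232}{134} + \frac{156}{W} = \frac{-214 - 232}{134} + \frac{156}{272} = \left(-446\right) \frac{1}{134} + 156 \cdot \frac{1}{272} = - \frac{223}{67} + \frac{39}{68} = - \frac{12551}{4556}$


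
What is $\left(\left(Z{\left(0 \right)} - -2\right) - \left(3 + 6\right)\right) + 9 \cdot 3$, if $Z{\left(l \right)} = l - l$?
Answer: $20$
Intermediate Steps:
$Z{\left(l \right)} = 0$
$\left(\left(Z{\left(0 \right)} - -2\right) - \left(3 + 6\right)\right) + 9 \cdot 3 = \left(\left(0 - -2\right) - \left(3 + 6\right)\right) + 9 \cdot 3 = \left(\left(0 + 2\right) - 9\right) + 27 = \left(2 - 9\right) + 27 = -7 + 27 = 20$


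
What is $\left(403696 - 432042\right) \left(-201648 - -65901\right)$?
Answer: $3847884462$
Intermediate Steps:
$\left(403696 - 432042\right) \left(-201648 - -65901\right) = - 28346 \left(-201648 + 65901\right) = \left(-28346\right) \left(-135747\right) = 3847884462$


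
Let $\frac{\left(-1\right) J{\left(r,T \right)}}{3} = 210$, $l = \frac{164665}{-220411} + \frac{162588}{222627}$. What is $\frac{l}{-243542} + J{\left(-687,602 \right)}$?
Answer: $- \frac{2509598591089992111}{3983489827562258} \approx -630.0$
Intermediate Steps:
$l = - \frac{274230429}{16356479899}$ ($l = 164665 \left(- \frac{1}{220411}\right) + 162588 \cdot \frac{1}{222627} = - \frac{164665}{220411} + \frac{54196}{74209} = - \frac{274230429}{16356479899} \approx -0.016766$)
$J{\left(r,T \right)} = -630$ ($J{\left(r,T \right)} = \left(-3\right) 210 = -630$)
$\frac{l}{-243542} + J{\left(-687,602 \right)} = - \frac{274230429}{16356479899 \left(-243542\right)} - 630 = \left(- \frac{274230429}{16356479899}\right) \left(- \frac{1}{243542}\right) - 630 = \frac{274230429}{3983489827562258} - 630 = - \frac{2509598591089992111}{3983489827562258}$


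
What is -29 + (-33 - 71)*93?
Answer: -9701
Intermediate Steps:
-29 + (-33 - 71)*93 = -29 - 104*93 = -29 - 9672 = -9701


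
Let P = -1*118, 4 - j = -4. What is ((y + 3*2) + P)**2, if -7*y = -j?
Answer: 602176/49 ≈ 12289.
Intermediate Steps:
j = 8 (j = 4 - 1*(-4) = 4 + 4 = 8)
y = 8/7 (y = -(-1)*8/7 = -1/7*(-8) = 8/7 ≈ 1.1429)
P = -118
((y + 3*2) + P)**2 = ((8/7 + 3*2) - 118)**2 = ((8/7 + 6) - 118)**2 = (50/7 - 118)**2 = (-776/7)**2 = 602176/49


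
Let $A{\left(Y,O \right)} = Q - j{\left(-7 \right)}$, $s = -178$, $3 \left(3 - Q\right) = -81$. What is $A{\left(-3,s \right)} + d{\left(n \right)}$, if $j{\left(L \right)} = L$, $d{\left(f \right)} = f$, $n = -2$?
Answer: $35$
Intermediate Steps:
$Q = 30$ ($Q = 3 - -27 = 3 + 27 = 30$)
$A{\left(Y,O \right)} = 37$ ($A{\left(Y,O \right)} = 30 - -7 = 30 + 7 = 37$)
$A{\left(-3,s \right)} + d{\left(n \right)} = 37 - 2 = 35$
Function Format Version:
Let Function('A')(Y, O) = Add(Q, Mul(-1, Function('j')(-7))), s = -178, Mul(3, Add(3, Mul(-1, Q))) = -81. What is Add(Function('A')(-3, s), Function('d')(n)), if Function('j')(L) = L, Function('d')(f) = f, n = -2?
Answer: 35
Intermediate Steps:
Q = 30 (Q = Add(3, Mul(Rational(-1, 3), -81)) = Add(3, 27) = 30)
Function('A')(Y, O) = 37 (Function('A')(Y, O) = Add(30, Mul(-1, -7)) = Add(30, 7) = 37)
Add(Function('A')(-3, s), Function('d')(n)) = Add(37, -2) = 35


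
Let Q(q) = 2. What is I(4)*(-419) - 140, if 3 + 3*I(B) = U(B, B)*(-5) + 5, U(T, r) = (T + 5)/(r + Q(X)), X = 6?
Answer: 3769/6 ≈ 628.17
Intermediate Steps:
U(T, r) = (5 + T)/(2 + r) (U(T, r) = (T + 5)/(r + 2) = (5 + T)/(2 + r))
I(B) = ⅔ - 5*(5 + B)/(3*(2 + B)) (I(B) = -1 + (((5 + B)/(2 + B))*(-5) + 5)/3 = -1 + (-5*(5 + B)/(2 + B) + 5)/3 = -1 + (5 - 5*(5 + B)/(2 + B))/3 = -1 + (5/3 - 5*(5 + B)/(3*(2 + B))) = ⅔ - 5*(5 + B)/(3*(2 + B)))
I(4)*(-419) - 140 = ((-7 - 1*4)/(2 + 4))*(-419) - 140 = ((-7 - 4)/6)*(-419) - 140 = ((⅙)*(-11))*(-419) - 140 = -11/6*(-419) - 140 = 4609/6 - 140 = 3769/6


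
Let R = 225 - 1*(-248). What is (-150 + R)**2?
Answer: 104329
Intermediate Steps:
R = 473 (R = 225 + 248 = 473)
(-150 + R)**2 = (-150 + 473)**2 = 323**2 = 104329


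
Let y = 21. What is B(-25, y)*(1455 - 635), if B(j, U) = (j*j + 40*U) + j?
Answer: 1180800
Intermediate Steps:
B(j, U) = j + j² + 40*U (B(j, U) = (j² + 40*U) + j = j + j² + 40*U)
B(-25, y)*(1455 - 635) = (-25 + (-25)² + 40*21)*(1455 - 635) = (-25 + 625 + 840)*820 = 1440*820 = 1180800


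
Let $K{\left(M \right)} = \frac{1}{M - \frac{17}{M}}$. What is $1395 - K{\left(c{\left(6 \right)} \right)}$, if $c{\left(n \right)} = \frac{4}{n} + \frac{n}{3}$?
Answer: $\frac{124179}{89} \approx 1395.3$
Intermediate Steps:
$c{\left(n \right)} = \frac{4}{n} + \frac{n}{3}$ ($c{\left(n \right)} = \frac{4}{n} + n \frac{1}{3} = \frac{4}{n} + \frac{n}{3}$)
$1395 - K{\left(c{\left(6 \right)} \right)} = 1395 - \frac{\frac{4}{6} + \frac{1}{3} \cdot 6}{-17 + \left(\frac{4}{6} + \frac{1}{3} \cdot 6\right)^{2}} = 1395 - \frac{4 \cdot \frac{1}{6} + 2}{-17 + \left(4 \cdot \frac{1}{6} + 2\right)^{2}} = 1395 - \frac{\frac{2}{3} + 2}{-17 + \left(\frac{2}{3} + 2\right)^{2}} = 1395 - \frac{8}{3 \left(-17 + \left(\frac{8}{3}\right)^{2}\right)} = 1395 - \frac{8}{3 \left(-17 + \frac{64}{9}\right)} = 1395 - \frac{8}{3 \left(- \frac{89}{9}\right)} = 1395 - \frac{8}{3} \left(- \frac{9}{89}\right) = 1395 - - \frac{24}{89} = 1395 + \frac{24}{89} = \frac{124179}{89}$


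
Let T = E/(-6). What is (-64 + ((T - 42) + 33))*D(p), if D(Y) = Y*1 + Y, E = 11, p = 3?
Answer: -449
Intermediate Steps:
T = -11/6 (T = 11/(-6) = 11*(-⅙) = -11/6 ≈ -1.8333)
D(Y) = 2*Y (D(Y) = Y + Y = 2*Y)
(-64 + ((T - 42) + 33))*D(p) = (-64 + ((-11/6 - 42) + 33))*(2*3) = (-64 + (-263/6 + 33))*6 = (-64 - 65/6)*6 = -449/6*6 = -449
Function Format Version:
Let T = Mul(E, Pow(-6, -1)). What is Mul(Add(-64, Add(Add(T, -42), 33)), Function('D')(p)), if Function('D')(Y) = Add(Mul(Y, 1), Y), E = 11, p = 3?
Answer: -449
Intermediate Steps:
T = Rational(-11, 6) (T = Mul(11, Pow(-6, -1)) = Mul(11, Rational(-1, 6)) = Rational(-11, 6) ≈ -1.8333)
Function('D')(Y) = Mul(2, Y) (Function('D')(Y) = Add(Y, Y) = Mul(2, Y))
Mul(Add(-64, Add(Add(T, -42), 33)), Function('D')(p)) = Mul(Add(-64, Add(Add(Rational(-11, 6), -42), 33)), Mul(2, 3)) = Mul(Add(-64, Add(Rational(-263, 6), 33)), 6) = Mul(Add(-64, Rational(-65, 6)), 6) = Mul(Rational(-449, 6), 6) = -449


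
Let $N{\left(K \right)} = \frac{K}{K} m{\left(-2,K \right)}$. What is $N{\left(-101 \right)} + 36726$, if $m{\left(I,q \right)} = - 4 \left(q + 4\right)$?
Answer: $37114$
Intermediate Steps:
$m{\left(I,q \right)} = -16 - 4 q$ ($m{\left(I,q \right)} = - 4 \left(4 + q\right) = -16 - 4 q$)
$N{\left(K \right)} = -16 - 4 K$ ($N{\left(K \right)} = \frac{K}{K} \left(-16 - 4 K\right) = 1 \left(-16 - 4 K\right) = -16 - 4 K$)
$N{\left(-101 \right)} + 36726 = \left(-16 - -404\right) + 36726 = \left(-16 + 404\right) + 36726 = 388 + 36726 = 37114$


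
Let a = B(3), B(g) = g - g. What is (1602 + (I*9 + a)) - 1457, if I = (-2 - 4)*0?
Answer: 145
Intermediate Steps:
B(g) = 0
a = 0
I = 0 (I = -6*0 = 0)
(1602 + (I*9 + a)) - 1457 = (1602 + (0*9 + 0)) - 1457 = (1602 + (0 + 0)) - 1457 = (1602 + 0) - 1457 = 1602 - 1457 = 145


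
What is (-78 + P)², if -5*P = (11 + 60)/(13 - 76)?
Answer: 600201001/99225 ≈ 6048.9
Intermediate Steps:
P = 71/315 (P = -(11 + 60)/(5*(13 - 76)) = -71/(5*(-63)) = -71*(-1)/(5*63) = -⅕*(-71/63) = 71/315 ≈ 0.22540)
(-78 + P)² = (-78 + 71/315)² = (-24499/315)² = 600201001/99225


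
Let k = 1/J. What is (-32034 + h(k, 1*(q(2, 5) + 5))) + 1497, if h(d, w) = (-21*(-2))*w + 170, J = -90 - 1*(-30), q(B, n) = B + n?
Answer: -29863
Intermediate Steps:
J = -60 (J = -90 + 30 = -60)
k = -1/60 (k = 1/(-60) = -1/60 ≈ -0.016667)
h(d, w) = 170 + 42*w (h(d, w) = 42*w + 170 = 170 + 42*w)
(-32034 + h(k, 1*(q(2, 5) + 5))) + 1497 = (-32034 + (170 + 42*(1*((2 + 5) + 5)))) + 1497 = (-32034 + (170 + 42*(1*(7 + 5)))) + 1497 = (-32034 + (170 + 42*(1*12))) + 1497 = (-32034 + (170 + 42*12)) + 1497 = (-32034 + (170 + 504)) + 1497 = (-32034 + 674) + 1497 = -31360 + 1497 = -29863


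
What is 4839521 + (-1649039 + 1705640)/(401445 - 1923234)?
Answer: 2454909922156/507263 ≈ 4.8395e+6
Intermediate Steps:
4839521 + (-1649039 + 1705640)/(401445 - 1923234) = 4839521 + 56601/(-1521789) = 4839521 + 56601*(-1/1521789) = 4839521 - 18867/507263 = 2454909922156/507263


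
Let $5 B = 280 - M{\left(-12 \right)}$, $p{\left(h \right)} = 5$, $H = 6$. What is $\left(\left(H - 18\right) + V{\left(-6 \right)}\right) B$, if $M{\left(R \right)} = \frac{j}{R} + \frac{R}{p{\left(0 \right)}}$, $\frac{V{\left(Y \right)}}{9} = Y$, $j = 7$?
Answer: $- \frac{186769}{50} \approx -3735.4$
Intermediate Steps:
$V{\left(Y \right)} = 9 Y$
$M{\left(R \right)} = \frac{7}{R} + \frac{R}{5}$
$B = \frac{16979}{300}$ ($B = \frac{280 - \left(\frac{7}{-12} + \frac{1}{5} \left(-12\right)\right)}{5} = \frac{280 - \left(7 \left(- \frac{1}{12}\right) - \frac{12}{5}\right)}{5} = \frac{280 - \left(- \frac{7}{12} - \frac{12}{5}\right)}{5} = \frac{280 - - \frac{179}{60}}{5} = \frac{280 + \frac{179}{60}}{5} = \frac{1}{5} \cdot \frac{16979}{60} = \frac{16979}{300} \approx 56.597$)
$\left(\left(H - 18\right) + V{\left(-6 \right)}\right) B = \left(\left(6 - 18\right) + 9 \left(-6\right)\right) \frac{16979}{300} = \left(-12 - 54\right) \frac{16979}{300} = \left(-66\right) \frac{16979}{300} = - \frac{186769}{50}$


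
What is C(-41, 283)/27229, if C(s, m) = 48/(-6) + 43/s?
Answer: -371/1116389 ≈ -0.00033232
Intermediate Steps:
C(s, m) = -8 + 43/s (C(s, m) = 48*(-⅙) + 43/s = -8 + 43/s)
C(-41, 283)/27229 = (-8 + 43/(-41))/27229 = (-8 + 43*(-1/41))*(1/27229) = (-8 - 43/41)*(1/27229) = -371/41*1/27229 = -371/1116389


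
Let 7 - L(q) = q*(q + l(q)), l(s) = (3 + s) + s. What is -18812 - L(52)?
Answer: -10551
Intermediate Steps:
l(s) = 3 + 2*s
L(q) = 7 - q*(3 + 3*q) (L(q) = 7 - q*(q + (3 + 2*q)) = 7 - q*(3 + 3*q))
-18812 - L(52) = -18812 - (7 - 3*52 - 3*52²) = -18812 - (7 - 156 - 3*2704) = -18812 - (7 - 156 - 8112) = -18812 - 1*(-8261) = -18812 + 8261 = -10551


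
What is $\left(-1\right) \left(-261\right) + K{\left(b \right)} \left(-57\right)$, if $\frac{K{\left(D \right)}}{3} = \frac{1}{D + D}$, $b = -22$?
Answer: $\frac{11655}{44} \approx 264.89$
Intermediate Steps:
$K{\left(D \right)} = \frac{3}{2 D}$ ($K{\left(D \right)} = \frac{3}{D + D} = \frac{3}{2 D}$)
$\left(-1\right) \left(-261\right) + K{\left(b \right)} \left(-57\right) = \left(-1\right) \left(-261\right) + \frac{3}{2 \left(-22\right)} \left(-57\right) = 261 + \frac{3}{2} \left(- \frac{1}{22}\right) \left(-57\right) = 261 - - \frac{171}{44} = 261 + \frac{171}{44} = \frac{11655}{44}$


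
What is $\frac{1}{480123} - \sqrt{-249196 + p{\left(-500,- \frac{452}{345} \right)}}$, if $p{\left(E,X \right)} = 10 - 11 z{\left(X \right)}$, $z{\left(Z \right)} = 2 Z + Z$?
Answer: $\frac{1}{480123} - \frac{i \sqrt{3294913070}}{115} \approx 2.0828 \cdot 10^{-6} - 499.14 i$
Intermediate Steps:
$z{\left(Z \right)} = 3 Z$
$p{\left(E,X \right)} = 10 - 33 X$ ($p{\left(E,X \right)} = 10 - 11 \cdot 3 X = 10 - 33 X$)
$\frac{1}{480123} - \sqrt{-249196 + p{\left(-500,- \frac{452}{345} \right)}} = \frac{1}{480123} - \sqrt{-249196 - \left(-10 + 33 \left(- \frac{452}{345}\right)\right)} = \frac{1}{480123} - \sqrt{-249196 - \left(-10 + 33 \left(\left(-452\right) \frac{1}{345}\right)\right)} = \frac{1}{480123} - \sqrt{-249196 + \left(10 - - \frac{4972}{115}\right)} = \frac{1}{480123} - \sqrt{-249196 + \left(10 + \frac{4972}{115}\right)} = \frac{1}{480123} - \sqrt{-249196 + \frac{6122}{115}} = \frac{1}{480123} - \sqrt{- \frac{28651418}{115}} = \frac{1}{480123} - \frac{i \sqrt{3294913070}}{115}$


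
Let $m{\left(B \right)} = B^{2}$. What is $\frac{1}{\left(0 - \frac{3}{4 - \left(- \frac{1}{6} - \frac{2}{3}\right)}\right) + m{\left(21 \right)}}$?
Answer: $\frac{29}{12771} \approx 0.0022708$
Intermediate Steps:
$\frac{1}{\left(0 - \frac{3}{4 - \left(- \frac{1}{6} - \frac{2}{3}\right)}\right) + m{\left(21 \right)}} = \frac{1}{\left(0 - \frac{3}{4 - \left(- \frac{1}{6} - \frac{2}{3}\right)}\right) + 21^{2}} = \frac{1}{\left(0 - \frac{3}{4 - - \frac{5}{6}}\right) + 441} = \frac{1}{\left(0 - \frac{3}{4 + \left(\frac{1}{6} + \frac{2}{3}\right)}\right) + 441} = \frac{1}{\left(0 - \frac{3}{4 + \frac{5}{6}}\right) + 441} = \frac{1}{\left(0 - \frac{3}{\frac{29}{6}}\right) + 441} = \frac{1}{\left(0 - \frac{18}{29}\right) + 441} = \frac{1}{- \frac{18}{29} + 441} = \frac{1}{\frac{12771}{29}} = \frac{29}{12771}$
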